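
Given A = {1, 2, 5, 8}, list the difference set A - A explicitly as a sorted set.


A - A = {a - a' : a, a' ∈ A}.
Compute a - a' for each ordered pair (a, a'):
a = 1: 1-1=0, 1-2=-1, 1-5=-4, 1-8=-7
a = 2: 2-1=1, 2-2=0, 2-5=-3, 2-8=-6
a = 5: 5-1=4, 5-2=3, 5-5=0, 5-8=-3
a = 8: 8-1=7, 8-2=6, 8-5=3, 8-8=0
Collecting distinct values (and noting 0 appears from a-a):
A - A = {-7, -6, -4, -3, -1, 0, 1, 3, 4, 6, 7}
|A - A| = 11

A - A = {-7, -6, -4, -3, -1, 0, 1, 3, 4, 6, 7}


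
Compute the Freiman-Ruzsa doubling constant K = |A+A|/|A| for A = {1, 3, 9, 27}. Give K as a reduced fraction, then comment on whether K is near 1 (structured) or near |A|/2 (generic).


|A| = 4.
Compute A + A by enumerating all 16 pairs.
A + A = {2, 4, 6, 10, 12, 18, 28, 30, 36, 54}, so |A + A| = 10.
K = |A + A| / |A| = 10/4 = 5/2 ≈ 2.5000.
Reference: AP of size 4 gives K = 7/4 ≈ 1.7500; a fully generic set of size 4 gives K ≈ 2.5000.

|A| = 4, |A + A| = 10, K = 10/4 = 5/2.


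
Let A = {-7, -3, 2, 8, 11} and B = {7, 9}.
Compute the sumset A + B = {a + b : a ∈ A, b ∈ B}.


A + B = {a + b : a ∈ A, b ∈ B}.
Enumerate all |A|·|B| = 5·2 = 10 pairs (a, b) and collect distinct sums.
a = -7: -7+7=0, -7+9=2
a = -3: -3+7=4, -3+9=6
a = 2: 2+7=9, 2+9=11
a = 8: 8+7=15, 8+9=17
a = 11: 11+7=18, 11+9=20
Collecting distinct sums: A + B = {0, 2, 4, 6, 9, 11, 15, 17, 18, 20}
|A + B| = 10

A + B = {0, 2, 4, 6, 9, 11, 15, 17, 18, 20}


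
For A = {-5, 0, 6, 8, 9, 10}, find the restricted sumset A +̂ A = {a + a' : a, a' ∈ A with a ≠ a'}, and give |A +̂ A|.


Restricted sumset: A +̂ A = {a + a' : a ∈ A, a' ∈ A, a ≠ a'}.
Equivalently, take A + A and drop any sum 2a that is achievable ONLY as a + a for a ∈ A (i.e. sums representable only with equal summands).
Enumerate pairs (a, a') with a < a' (symmetric, so each unordered pair gives one sum; this covers all a ≠ a'):
  -5 + 0 = -5
  -5 + 6 = 1
  -5 + 8 = 3
  -5 + 9 = 4
  -5 + 10 = 5
  0 + 6 = 6
  0 + 8 = 8
  0 + 9 = 9
  0 + 10 = 10
  6 + 8 = 14
  6 + 9 = 15
  6 + 10 = 16
  8 + 9 = 17
  8 + 10 = 18
  9 + 10 = 19
Collected distinct sums: {-5, 1, 3, 4, 5, 6, 8, 9, 10, 14, 15, 16, 17, 18, 19}
|A +̂ A| = 15
(Reference bound: |A +̂ A| ≥ 2|A| - 3 for |A| ≥ 2, with |A| = 6 giving ≥ 9.)

|A +̂ A| = 15


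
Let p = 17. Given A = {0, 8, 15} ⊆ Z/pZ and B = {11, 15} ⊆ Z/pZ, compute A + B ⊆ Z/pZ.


Work in Z/17Z: reduce every sum a + b modulo 17.
Enumerate all 6 pairs:
a = 0: 0+11=11, 0+15=15
a = 8: 8+11=2, 8+15=6
a = 15: 15+11=9, 15+15=13
Distinct residues collected: {2, 6, 9, 11, 13, 15}
|A + B| = 6 (out of 17 total residues).

A + B = {2, 6, 9, 11, 13, 15}


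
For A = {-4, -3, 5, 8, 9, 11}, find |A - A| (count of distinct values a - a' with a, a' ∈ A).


A - A = {a - a' : a, a' ∈ A}; |A| = 6.
Bounds: 2|A|-1 ≤ |A - A| ≤ |A|² - |A| + 1, i.e. 11 ≤ |A - A| ≤ 31.
Note: 0 ∈ A - A always (from a - a). The set is symmetric: if d ∈ A - A then -d ∈ A - A.
Enumerate nonzero differences d = a - a' with a > a' (then include -d):
Positive differences: {1, 2, 3, 4, 6, 8, 9, 11, 12, 13, 14, 15}
Full difference set: {0} ∪ (positive diffs) ∪ (negative diffs).
|A - A| = 1 + 2·12 = 25 (matches direct enumeration: 25).

|A - A| = 25


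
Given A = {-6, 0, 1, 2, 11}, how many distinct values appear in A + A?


A + A = {a + a' : a, a' ∈ A}; |A| = 5.
General bounds: 2|A| - 1 ≤ |A + A| ≤ |A|(|A|+1)/2, i.e. 9 ≤ |A + A| ≤ 15.
Lower bound 2|A|-1 is attained iff A is an arithmetic progression.
Enumerate sums a + a' for a ≤ a' (symmetric, so this suffices):
a = -6: -6+-6=-12, -6+0=-6, -6+1=-5, -6+2=-4, -6+11=5
a = 0: 0+0=0, 0+1=1, 0+2=2, 0+11=11
a = 1: 1+1=2, 1+2=3, 1+11=12
a = 2: 2+2=4, 2+11=13
a = 11: 11+11=22
Distinct sums: {-12, -6, -5, -4, 0, 1, 2, 3, 4, 5, 11, 12, 13, 22}
|A + A| = 14

|A + A| = 14


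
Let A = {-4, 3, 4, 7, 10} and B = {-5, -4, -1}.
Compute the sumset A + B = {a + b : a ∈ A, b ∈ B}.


A + B = {a + b : a ∈ A, b ∈ B}.
Enumerate all |A|·|B| = 5·3 = 15 pairs (a, b) and collect distinct sums.
a = -4: -4+-5=-9, -4+-4=-8, -4+-1=-5
a = 3: 3+-5=-2, 3+-4=-1, 3+-1=2
a = 4: 4+-5=-1, 4+-4=0, 4+-1=3
a = 7: 7+-5=2, 7+-4=3, 7+-1=6
a = 10: 10+-5=5, 10+-4=6, 10+-1=9
Collecting distinct sums: A + B = {-9, -8, -5, -2, -1, 0, 2, 3, 5, 6, 9}
|A + B| = 11

A + B = {-9, -8, -5, -2, -1, 0, 2, 3, 5, 6, 9}


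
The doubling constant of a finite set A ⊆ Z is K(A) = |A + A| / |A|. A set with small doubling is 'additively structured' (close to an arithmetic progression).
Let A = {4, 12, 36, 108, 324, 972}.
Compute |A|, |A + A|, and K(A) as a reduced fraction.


|A| = 6.
Compute A + A by enumerating all 36 pairs.
A + A = {8, 16, 24, 40, 48, 72, 112, 120, 144, 216, 328, 336, 360, 432, 648, 976, 984, 1008, 1080, 1296, 1944}, so |A + A| = 21.
K = |A + A| / |A| = 21/6 = 7/2 ≈ 3.5000.
Reference: AP of size 6 gives K = 11/6 ≈ 1.8333; a fully generic set of size 6 gives K ≈ 3.5000.

|A| = 6, |A + A| = 21, K = 21/6 = 7/2.


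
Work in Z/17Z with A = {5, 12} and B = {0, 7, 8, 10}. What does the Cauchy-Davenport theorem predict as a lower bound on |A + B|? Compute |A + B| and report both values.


Cauchy-Davenport: |A + B| ≥ min(p, |A| + |B| - 1) for A, B nonempty in Z/pZ.
|A| = 2, |B| = 4, p = 17.
CD lower bound = min(17, 2 + 4 - 1) = min(17, 5) = 5.
Compute A + B mod 17 directly:
a = 5: 5+0=5, 5+7=12, 5+8=13, 5+10=15
a = 12: 12+0=12, 12+7=2, 12+8=3, 12+10=5
A + B = {2, 3, 5, 12, 13, 15}, so |A + B| = 6.
Verify: 6 ≥ 5? Yes ✓.

CD lower bound = 5, actual |A + B| = 6.


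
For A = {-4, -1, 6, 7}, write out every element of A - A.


A - A = {a - a' : a, a' ∈ A}.
Compute a - a' for each ordered pair (a, a'):
a = -4: -4--4=0, -4--1=-3, -4-6=-10, -4-7=-11
a = -1: -1--4=3, -1--1=0, -1-6=-7, -1-7=-8
a = 6: 6--4=10, 6--1=7, 6-6=0, 6-7=-1
a = 7: 7--4=11, 7--1=8, 7-6=1, 7-7=0
Collecting distinct values (and noting 0 appears from a-a):
A - A = {-11, -10, -8, -7, -3, -1, 0, 1, 3, 7, 8, 10, 11}
|A - A| = 13

A - A = {-11, -10, -8, -7, -3, -1, 0, 1, 3, 7, 8, 10, 11}


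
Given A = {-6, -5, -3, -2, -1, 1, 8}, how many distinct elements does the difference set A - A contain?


A - A = {a - a' : a, a' ∈ A}; |A| = 7.
Bounds: 2|A|-1 ≤ |A - A| ≤ |A|² - |A| + 1, i.e. 13 ≤ |A - A| ≤ 43.
Note: 0 ∈ A - A always (from a - a). The set is symmetric: if d ∈ A - A then -d ∈ A - A.
Enumerate nonzero differences d = a - a' with a > a' (then include -d):
Positive differences: {1, 2, 3, 4, 5, 6, 7, 9, 10, 11, 13, 14}
Full difference set: {0} ∪ (positive diffs) ∪ (negative diffs).
|A - A| = 1 + 2·12 = 25 (matches direct enumeration: 25).

|A - A| = 25


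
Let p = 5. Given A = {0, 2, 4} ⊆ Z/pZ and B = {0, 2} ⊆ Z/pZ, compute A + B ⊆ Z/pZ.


Work in Z/5Z: reduce every sum a + b modulo 5.
Enumerate all 6 pairs:
a = 0: 0+0=0, 0+2=2
a = 2: 2+0=2, 2+2=4
a = 4: 4+0=4, 4+2=1
Distinct residues collected: {0, 1, 2, 4}
|A + B| = 4 (out of 5 total residues).

A + B = {0, 1, 2, 4}


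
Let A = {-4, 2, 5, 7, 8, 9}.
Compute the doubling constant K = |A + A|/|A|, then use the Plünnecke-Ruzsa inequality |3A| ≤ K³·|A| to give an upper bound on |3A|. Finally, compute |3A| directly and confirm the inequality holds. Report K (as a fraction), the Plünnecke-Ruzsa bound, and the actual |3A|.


|A| = 6.
Step 1: Compute A + A by enumerating all 36 pairs.
A + A = {-8, -2, 1, 3, 4, 5, 7, 9, 10, 11, 12, 13, 14, 15, 16, 17, 18}, so |A + A| = 17.
Step 2: Doubling constant K = |A + A|/|A| = 17/6 = 17/6 ≈ 2.8333.
Step 3: Plünnecke-Ruzsa gives |3A| ≤ K³·|A| = (2.8333)³ · 6 ≈ 136.4722.
Step 4: Compute 3A = A + A + A directly by enumerating all triples (a,b,c) ∈ A³; |3A| = 30.
Step 5: Check 30 ≤ 136.4722? Yes ✓.

K = 17/6, Plünnecke-Ruzsa bound K³|A| ≈ 136.4722, |3A| = 30, inequality holds.


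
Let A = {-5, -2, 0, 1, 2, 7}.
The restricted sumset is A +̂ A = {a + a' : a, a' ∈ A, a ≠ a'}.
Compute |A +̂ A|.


Restricted sumset: A +̂ A = {a + a' : a ∈ A, a' ∈ A, a ≠ a'}.
Equivalently, take A + A and drop any sum 2a that is achievable ONLY as a + a for a ∈ A (i.e. sums representable only with equal summands).
Enumerate pairs (a, a') with a < a' (symmetric, so each unordered pair gives one sum; this covers all a ≠ a'):
  -5 + -2 = -7
  -5 + 0 = -5
  -5 + 1 = -4
  -5 + 2 = -3
  -5 + 7 = 2
  -2 + 0 = -2
  -2 + 1 = -1
  -2 + 2 = 0
  -2 + 7 = 5
  0 + 1 = 1
  0 + 2 = 2
  0 + 7 = 7
  1 + 2 = 3
  1 + 7 = 8
  2 + 7 = 9
Collected distinct sums: {-7, -5, -4, -3, -2, -1, 0, 1, 2, 3, 5, 7, 8, 9}
|A +̂ A| = 14
(Reference bound: |A +̂ A| ≥ 2|A| - 3 for |A| ≥ 2, with |A| = 6 giving ≥ 9.)

|A +̂ A| = 14


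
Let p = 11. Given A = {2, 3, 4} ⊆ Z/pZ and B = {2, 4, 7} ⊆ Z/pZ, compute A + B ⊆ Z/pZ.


Work in Z/11Z: reduce every sum a + b modulo 11.
Enumerate all 9 pairs:
a = 2: 2+2=4, 2+4=6, 2+7=9
a = 3: 3+2=5, 3+4=7, 3+7=10
a = 4: 4+2=6, 4+4=8, 4+7=0
Distinct residues collected: {0, 4, 5, 6, 7, 8, 9, 10}
|A + B| = 8 (out of 11 total residues).

A + B = {0, 4, 5, 6, 7, 8, 9, 10}


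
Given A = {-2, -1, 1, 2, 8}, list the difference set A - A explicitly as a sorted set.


A - A = {a - a' : a, a' ∈ A}.
Compute a - a' for each ordered pair (a, a'):
a = -2: -2--2=0, -2--1=-1, -2-1=-3, -2-2=-4, -2-8=-10
a = -1: -1--2=1, -1--1=0, -1-1=-2, -1-2=-3, -1-8=-9
a = 1: 1--2=3, 1--1=2, 1-1=0, 1-2=-1, 1-8=-7
a = 2: 2--2=4, 2--1=3, 2-1=1, 2-2=0, 2-8=-6
a = 8: 8--2=10, 8--1=9, 8-1=7, 8-2=6, 8-8=0
Collecting distinct values (and noting 0 appears from a-a):
A - A = {-10, -9, -7, -6, -4, -3, -2, -1, 0, 1, 2, 3, 4, 6, 7, 9, 10}
|A - A| = 17

A - A = {-10, -9, -7, -6, -4, -3, -2, -1, 0, 1, 2, 3, 4, 6, 7, 9, 10}


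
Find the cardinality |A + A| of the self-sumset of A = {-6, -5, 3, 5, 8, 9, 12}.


A + A = {a + a' : a, a' ∈ A}; |A| = 7.
General bounds: 2|A| - 1 ≤ |A + A| ≤ |A|(|A|+1)/2, i.e. 13 ≤ |A + A| ≤ 28.
Lower bound 2|A|-1 is attained iff A is an arithmetic progression.
Enumerate sums a + a' for a ≤ a' (symmetric, so this suffices):
a = -6: -6+-6=-12, -6+-5=-11, -6+3=-3, -6+5=-1, -6+8=2, -6+9=3, -6+12=6
a = -5: -5+-5=-10, -5+3=-2, -5+5=0, -5+8=3, -5+9=4, -5+12=7
a = 3: 3+3=6, 3+5=8, 3+8=11, 3+9=12, 3+12=15
a = 5: 5+5=10, 5+8=13, 5+9=14, 5+12=17
a = 8: 8+8=16, 8+9=17, 8+12=20
a = 9: 9+9=18, 9+12=21
a = 12: 12+12=24
Distinct sums: {-12, -11, -10, -3, -2, -1, 0, 2, 3, 4, 6, 7, 8, 10, 11, 12, 13, 14, 15, 16, 17, 18, 20, 21, 24}
|A + A| = 25

|A + A| = 25


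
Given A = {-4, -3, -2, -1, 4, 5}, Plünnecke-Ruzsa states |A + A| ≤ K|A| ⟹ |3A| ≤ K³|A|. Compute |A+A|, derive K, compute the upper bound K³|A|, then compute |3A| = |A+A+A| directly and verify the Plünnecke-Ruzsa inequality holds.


|A| = 6.
Step 1: Compute A + A by enumerating all 36 pairs.
A + A = {-8, -7, -6, -5, -4, -3, -2, 0, 1, 2, 3, 4, 8, 9, 10}, so |A + A| = 15.
Step 2: Doubling constant K = |A + A|/|A| = 15/6 = 15/6 ≈ 2.5000.
Step 3: Plünnecke-Ruzsa gives |3A| ≤ K³·|A| = (2.5000)³ · 6 ≈ 93.7500.
Step 4: Compute 3A = A + A + A directly by enumerating all triples (a,b,c) ∈ A³; |3A| = 26.
Step 5: Check 26 ≤ 93.7500? Yes ✓.

K = 15/6, Plünnecke-Ruzsa bound K³|A| ≈ 93.7500, |3A| = 26, inequality holds.


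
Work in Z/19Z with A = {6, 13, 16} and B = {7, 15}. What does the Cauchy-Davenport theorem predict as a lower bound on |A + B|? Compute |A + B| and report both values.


Cauchy-Davenport: |A + B| ≥ min(p, |A| + |B| - 1) for A, B nonempty in Z/pZ.
|A| = 3, |B| = 2, p = 19.
CD lower bound = min(19, 3 + 2 - 1) = min(19, 4) = 4.
Compute A + B mod 19 directly:
a = 6: 6+7=13, 6+15=2
a = 13: 13+7=1, 13+15=9
a = 16: 16+7=4, 16+15=12
A + B = {1, 2, 4, 9, 12, 13}, so |A + B| = 6.
Verify: 6 ≥ 4? Yes ✓.

CD lower bound = 4, actual |A + B| = 6.


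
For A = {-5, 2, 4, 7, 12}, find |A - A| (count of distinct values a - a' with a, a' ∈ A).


A - A = {a - a' : a, a' ∈ A}; |A| = 5.
Bounds: 2|A|-1 ≤ |A - A| ≤ |A|² - |A| + 1, i.e. 9 ≤ |A - A| ≤ 21.
Note: 0 ∈ A - A always (from a - a). The set is symmetric: if d ∈ A - A then -d ∈ A - A.
Enumerate nonzero differences d = a - a' with a > a' (then include -d):
Positive differences: {2, 3, 5, 7, 8, 9, 10, 12, 17}
Full difference set: {0} ∪ (positive diffs) ∪ (negative diffs).
|A - A| = 1 + 2·9 = 19 (matches direct enumeration: 19).

|A - A| = 19


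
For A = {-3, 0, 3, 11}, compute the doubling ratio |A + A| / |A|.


|A| = 4.
Compute A + A by enumerating all 16 pairs.
A + A = {-6, -3, 0, 3, 6, 8, 11, 14, 22}, so |A + A| = 9.
K = |A + A| / |A| = 9/4 (already in lowest terms) ≈ 2.2500.
Reference: AP of size 4 gives K = 7/4 ≈ 1.7500; a fully generic set of size 4 gives K ≈ 2.5000.

|A| = 4, |A + A| = 9, K = 9/4.


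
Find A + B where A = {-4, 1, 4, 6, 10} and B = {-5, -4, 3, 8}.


A + B = {a + b : a ∈ A, b ∈ B}.
Enumerate all |A|·|B| = 5·4 = 20 pairs (a, b) and collect distinct sums.
a = -4: -4+-5=-9, -4+-4=-8, -4+3=-1, -4+8=4
a = 1: 1+-5=-4, 1+-4=-3, 1+3=4, 1+8=9
a = 4: 4+-5=-1, 4+-4=0, 4+3=7, 4+8=12
a = 6: 6+-5=1, 6+-4=2, 6+3=9, 6+8=14
a = 10: 10+-5=5, 10+-4=6, 10+3=13, 10+8=18
Collecting distinct sums: A + B = {-9, -8, -4, -3, -1, 0, 1, 2, 4, 5, 6, 7, 9, 12, 13, 14, 18}
|A + B| = 17

A + B = {-9, -8, -4, -3, -1, 0, 1, 2, 4, 5, 6, 7, 9, 12, 13, 14, 18}


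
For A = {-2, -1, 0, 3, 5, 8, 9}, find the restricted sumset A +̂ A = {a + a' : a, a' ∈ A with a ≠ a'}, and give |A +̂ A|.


Restricted sumset: A +̂ A = {a + a' : a ∈ A, a' ∈ A, a ≠ a'}.
Equivalently, take A + A and drop any sum 2a that is achievable ONLY as a + a for a ∈ A (i.e. sums representable only with equal summands).
Enumerate pairs (a, a') with a < a' (symmetric, so each unordered pair gives one sum; this covers all a ≠ a'):
  -2 + -1 = -3
  -2 + 0 = -2
  -2 + 3 = 1
  -2 + 5 = 3
  -2 + 8 = 6
  -2 + 9 = 7
  -1 + 0 = -1
  -1 + 3 = 2
  -1 + 5 = 4
  -1 + 8 = 7
  -1 + 9 = 8
  0 + 3 = 3
  0 + 5 = 5
  0 + 8 = 8
  0 + 9 = 9
  3 + 5 = 8
  3 + 8 = 11
  3 + 9 = 12
  5 + 8 = 13
  5 + 9 = 14
  8 + 9 = 17
Collected distinct sums: {-3, -2, -1, 1, 2, 3, 4, 5, 6, 7, 8, 9, 11, 12, 13, 14, 17}
|A +̂ A| = 17
(Reference bound: |A +̂ A| ≥ 2|A| - 3 for |A| ≥ 2, with |A| = 7 giving ≥ 11.)

|A +̂ A| = 17


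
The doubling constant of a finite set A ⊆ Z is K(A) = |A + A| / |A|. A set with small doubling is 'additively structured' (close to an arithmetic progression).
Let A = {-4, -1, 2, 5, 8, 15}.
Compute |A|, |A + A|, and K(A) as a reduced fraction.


|A| = 6.
Compute A + A by enumerating all 36 pairs.
A + A = {-8, -5, -2, 1, 4, 7, 10, 11, 13, 14, 16, 17, 20, 23, 30}, so |A + A| = 15.
K = |A + A| / |A| = 15/6 = 5/2 ≈ 2.5000.
Reference: AP of size 6 gives K = 11/6 ≈ 1.8333; a fully generic set of size 6 gives K ≈ 3.5000.

|A| = 6, |A + A| = 15, K = 15/6 = 5/2.


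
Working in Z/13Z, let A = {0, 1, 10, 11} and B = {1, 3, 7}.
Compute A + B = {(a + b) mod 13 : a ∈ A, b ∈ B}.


Work in Z/13Z: reduce every sum a + b modulo 13.
Enumerate all 12 pairs:
a = 0: 0+1=1, 0+3=3, 0+7=7
a = 1: 1+1=2, 1+3=4, 1+7=8
a = 10: 10+1=11, 10+3=0, 10+7=4
a = 11: 11+1=12, 11+3=1, 11+7=5
Distinct residues collected: {0, 1, 2, 3, 4, 5, 7, 8, 11, 12}
|A + B| = 10 (out of 13 total residues).

A + B = {0, 1, 2, 3, 4, 5, 7, 8, 11, 12}


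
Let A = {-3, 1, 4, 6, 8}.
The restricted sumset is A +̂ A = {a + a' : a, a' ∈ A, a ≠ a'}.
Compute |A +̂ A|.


Restricted sumset: A +̂ A = {a + a' : a ∈ A, a' ∈ A, a ≠ a'}.
Equivalently, take A + A and drop any sum 2a that is achievable ONLY as a + a for a ∈ A (i.e. sums representable only with equal summands).
Enumerate pairs (a, a') with a < a' (symmetric, so each unordered pair gives one sum; this covers all a ≠ a'):
  -3 + 1 = -2
  -3 + 4 = 1
  -3 + 6 = 3
  -3 + 8 = 5
  1 + 4 = 5
  1 + 6 = 7
  1 + 8 = 9
  4 + 6 = 10
  4 + 8 = 12
  6 + 8 = 14
Collected distinct sums: {-2, 1, 3, 5, 7, 9, 10, 12, 14}
|A +̂ A| = 9
(Reference bound: |A +̂ A| ≥ 2|A| - 3 for |A| ≥ 2, with |A| = 5 giving ≥ 7.)

|A +̂ A| = 9


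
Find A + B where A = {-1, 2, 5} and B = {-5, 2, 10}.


A + B = {a + b : a ∈ A, b ∈ B}.
Enumerate all |A|·|B| = 3·3 = 9 pairs (a, b) and collect distinct sums.
a = -1: -1+-5=-6, -1+2=1, -1+10=9
a = 2: 2+-5=-3, 2+2=4, 2+10=12
a = 5: 5+-5=0, 5+2=7, 5+10=15
Collecting distinct sums: A + B = {-6, -3, 0, 1, 4, 7, 9, 12, 15}
|A + B| = 9

A + B = {-6, -3, 0, 1, 4, 7, 9, 12, 15}


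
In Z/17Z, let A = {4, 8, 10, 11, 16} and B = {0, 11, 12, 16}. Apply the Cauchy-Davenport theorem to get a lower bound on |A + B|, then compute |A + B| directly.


Cauchy-Davenport: |A + B| ≥ min(p, |A| + |B| - 1) for A, B nonempty in Z/pZ.
|A| = 5, |B| = 4, p = 17.
CD lower bound = min(17, 5 + 4 - 1) = min(17, 8) = 8.
Compute A + B mod 17 directly:
a = 4: 4+0=4, 4+11=15, 4+12=16, 4+16=3
a = 8: 8+0=8, 8+11=2, 8+12=3, 8+16=7
a = 10: 10+0=10, 10+11=4, 10+12=5, 10+16=9
a = 11: 11+0=11, 11+11=5, 11+12=6, 11+16=10
a = 16: 16+0=16, 16+11=10, 16+12=11, 16+16=15
A + B = {2, 3, 4, 5, 6, 7, 8, 9, 10, 11, 15, 16}, so |A + B| = 12.
Verify: 12 ≥ 8? Yes ✓.

CD lower bound = 8, actual |A + B| = 12.


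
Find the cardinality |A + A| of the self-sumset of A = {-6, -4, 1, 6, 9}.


A + A = {a + a' : a, a' ∈ A}; |A| = 5.
General bounds: 2|A| - 1 ≤ |A + A| ≤ |A|(|A|+1)/2, i.e. 9 ≤ |A + A| ≤ 15.
Lower bound 2|A|-1 is attained iff A is an arithmetic progression.
Enumerate sums a + a' for a ≤ a' (symmetric, so this suffices):
a = -6: -6+-6=-12, -6+-4=-10, -6+1=-5, -6+6=0, -6+9=3
a = -4: -4+-4=-8, -4+1=-3, -4+6=2, -4+9=5
a = 1: 1+1=2, 1+6=7, 1+9=10
a = 6: 6+6=12, 6+9=15
a = 9: 9+9=18
Distinct sums: {-12, -10, -8, -5, -3, 0, 2, 3, 5, 7, 10, 12, 15, 18}
|A + A| = 14

|A + A| = 14


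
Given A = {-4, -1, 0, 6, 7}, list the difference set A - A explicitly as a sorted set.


A - A = {a - a' : a, a' ∈ A}.
Compute a - a' for each ordered pair (a, a'):
a = -4: -4--4=0, -4--1=-3, -4-0=-4, -4-6=-10, -4-7=-11
a = -1: -1--4=3, -1--1=0, -1-0=-1, -1-6=-7, -1-7=-8
a = 0: 0--4=4, 0--1=1, 0-0=0, 0-6=-6, 0-7=-7
a = 6: 6--4=10, 6--1=7, 6-0=6, 6-6=0, 6-7=-1
a = 7: 7--4=11, 7--1=8, 7-0=7, 7-6=1, 7-7=0
Collecting distinct values (and noting 0 appears from a-a):
A - A = {-11, -10, -8, -7, -6, -4, -3, -1, 0, 1, 3, 4, 6, 7, 8, 10, 11}
|A - A| = 17

A - A = {-11, -10, -8, -7, -6, -4, -3, -1, 0, 1, 3, 4, 6, 7, 8, 10, 11}


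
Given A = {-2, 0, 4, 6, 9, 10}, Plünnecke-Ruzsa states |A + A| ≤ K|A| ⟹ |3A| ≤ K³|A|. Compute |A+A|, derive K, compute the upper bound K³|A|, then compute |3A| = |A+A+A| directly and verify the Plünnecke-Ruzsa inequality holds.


|A| = 6.
Step 1: Compute A + A by enumerating all 36 pairs.
A + A = {-4, -2, 0, 2, 4, 6, 7, 8, 9, 10, 12, 13, 14, 15, 16, 18, 19, 20}, so |A + A| = 18.
Step 2: Doubling constant K = |A + A|/|A| = 18/6 = 18/6 ≈ 3.0000.
Step 3: Plünnecke-Ruzsa gives |3A| ≤ K³·|A| = (3.0000)³ · 6 ≈ 162.0000.
Step 4: Compute 3A = A + A + A directly by enumerating all triples (a,b,c) ∈ A³; |3A| = 32.
Step 5: Check 32 ≤ 162.0000? Yes ✓.

K = 18/6, Plünnecke-Ruzsa bound K³|A| ≈ 162.0000, |3A| = 32, inequality holds.


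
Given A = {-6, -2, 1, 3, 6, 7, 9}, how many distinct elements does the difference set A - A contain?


A - A = {a - a' : a, a' ∈ A}; |A| = 7.
Bounds: 2|A|-1 ≤ |A - A| ≤ |A|² - |A| + 1, i.e. 13 ≤ |A - A| ≤ 43.
Note: 0 ∈ A - A always (from a - a). The set is symmetric: if d ∈ A - A then -d ∈ A - A.
Enumerate nonzero differences d = a - a' with a > a' (then include -d):
Positive differences: {1, 2, 3, 4, 5, 6, 7, 8, 9, 11, 12, 13, 15}
Full difference set: {0} ∪ (positive diffs) ∪ (negative diffs).
|A - A| = 1 + 2·13 = 27 (matches direct enumeration: 27).

|A - A| = 27


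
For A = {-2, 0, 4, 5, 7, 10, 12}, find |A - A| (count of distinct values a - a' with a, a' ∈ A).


A - A = {a - a' : a, a' ∈ A}; |A| = 7.
Bounds: 2|A|-1 ≤ |A - A| ≤ |A|² - |A| + 1, i.e. 13 ≤ |A - A| ≤ 43.
Note: 0 ∈ A - A always (from a - a). The set is symmetric: if d ∈ A - A then -d ∈ A - A.
Enumerate nonzero differences d = a - a' with a > a' (then include -d):
Positive differences: {1, 2, 3, 4, 5, 6, 7, 8, 9, 10, 12, 14}
Full difference set: {0} ∪ (positive diffs) ∪ (negative diffs).
|A - A| = 1 + 2·12 = 25 (matches direct enumeration: 25).

|A - A| = 25


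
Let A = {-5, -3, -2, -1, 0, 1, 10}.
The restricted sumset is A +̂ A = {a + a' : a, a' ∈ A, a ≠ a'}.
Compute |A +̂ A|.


Restricted sumset: A +̂ A = {a + a' : a ∈ A, a' ∈ A, a ≠ a'}.
Equivalently, take A + A and drop any sum 2a that is achievable ONLY as a + a for a ∈ A (i.e. sums representable only with equal summands).
Enumerate pairs (a, a') with a < a' (symmetric, so each unordered pair gives one sum; this covers all a ≠ a'):
  -5 + -3 = -8
  -5 + -2 = -7
  -5 + -1 = -6
  -5 + 0 = -5
  -5 + 1 = -4
  -5 + 10 = 5
  -3 + -2 = -5
  -3 + -1 = -4
  -3 + 0 = -3
  -3 + 1 = -2
  -3 + 10 = 7
  -2 + -1 = -3
  -2 + 0 = -2
  -2 + 1 = -1
  -2 + 10 = 8
  -1 + 0 = -1
  -1 + 1 = 0
  -1 + 10 = 9
  0 + 1 = 1
  0 + 10 = 10
  1 + 10 = 11
Collected distinct sums: {-8, -7, -6, -5, -4, -3, -2, -1, 0, 1, 5, 7, 8, 9, 10, 11}
|A +̂ A| = 16
(Reference bound: |A +̂ A| ≥ 2|A| - 3 for |A| ≥ 2, with |A| = 7 giving ≥ 11.)

|A +̂ A| = 16


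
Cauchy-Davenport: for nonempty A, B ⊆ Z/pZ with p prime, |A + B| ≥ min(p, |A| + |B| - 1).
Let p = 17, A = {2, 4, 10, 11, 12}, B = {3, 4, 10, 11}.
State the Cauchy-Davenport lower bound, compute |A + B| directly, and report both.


Cauchy-Davenport: |A + B| ≥ min(p, |A| + |B| - 1) for A, B nonempty in Z/pZ.
|A| = 5, |B| = 4, p = 17.
CD lower bound = min(17, 5 + 4 - 1) = min(17, 8) = 8.
Compute A + B mod 17 directly:
a = 2: 2+3=5, 2+4=6, 2+10=12, 2+11=13
a = 4: 4+3=7, 4+4=8, 4+10=14, 4+11=15
a = 10: 10+3=13, 10+4=14, 10+10=3, 10+11=4
a = 11: 11+3=14, 11+4=15, 11+10=4, 11+11=5
a = 12: 12+3=15, 12+4=16, 12+10=5, 12+11=6
A + B = {3, 4, 5, 6, 7, 8, 12, 13, 14, 15, 16}, so |A + B| = 11.
Verify: 11 ≥ 8? Yes ✓.

CD lower bound = 8, actual |A + B| = 11.


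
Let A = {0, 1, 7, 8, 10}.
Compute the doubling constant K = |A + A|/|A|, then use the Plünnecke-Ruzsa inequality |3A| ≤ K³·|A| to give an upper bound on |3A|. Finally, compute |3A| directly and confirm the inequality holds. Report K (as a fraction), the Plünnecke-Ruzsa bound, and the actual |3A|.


|A| = 5.
Step 1: Compute A + A by enumerating all 25 pairs.
A + A = {0, 1, 2, 7, 8, 9, 10, 11, 14, 15, 16, 17, 18, 20}, so |A + A| = 14.
Step 2: Doubling constant K = |A + A|/|A| = 14/5 = 14/5 ≈ 2.8000.
Step 3: Plünnecke-Ruzsa gives |3A| ≤ K³·|A| = (2.8000)³ · 5 ≈ 109.7600.
Step 4: Compute 3A = A + A + A directly by enumerating all triples (a,b,c) ∈ A³; |3A| = 26.
Step 5: Check 26 ≤ 109.7600? Yes ✓.

K = 14/5, Plünnecke-Ruzsa bound K³|A| ≈ 109.7600, |3A| = 26, inequality holds.


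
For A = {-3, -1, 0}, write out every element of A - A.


A - A = {a - a' : a, a' ∈ A}.
Compute a - a' for each ordered pair (a, a'):
a = -3: -3--3=0, -3--1=-2, -3-0=-3
a = -1: -1--3=2, -1--1=0, -1-0=-1
a = 0: 0--3=3, 0--1=1, 0-0=0
Collecting distinct values (and noting 0 appears from a-a):
A - A = {-3, -2, -1, 0, 1, 2, 3}
|A - A| = 7

A - A = {-3, -2, -1, 0, 1, 2, 3}


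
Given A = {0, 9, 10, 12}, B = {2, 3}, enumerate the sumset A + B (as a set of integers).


A + B = {a + b : a ∈ A, b ∈ B}.
Enumerate all |A|·|B| = 4·2 = 8 pairs (a, b) and collect distinct sums.
a = 0: 0+2=2, 0+3=3
a = 9: 9+2=11, 9+3=12
a = 10: 10+2=12, 10+3=13
a = 12: 12+2=14, 12+3=15
Collecting distinct sums: A + B = {2, 3, 11, 12, 13, 14, 15}
|A + B| = 7

A + B = {2, 3, 11, 12, 13, 14, 15}


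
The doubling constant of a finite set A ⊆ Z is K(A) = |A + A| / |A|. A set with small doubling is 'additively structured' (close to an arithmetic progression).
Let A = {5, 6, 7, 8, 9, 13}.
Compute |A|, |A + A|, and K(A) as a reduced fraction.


|A| = 6.
Compute A + A by enumerating all 36 pairs.
A + A = {10, 11, 12, 13, 14, 15, 16, 17, 18, 19, 20, 21, 22, 26}, so |A + A| = 14.
K = |A + A| / |A| = 14/6 = 7/3 ≈ 2.3333.
Reference: AP of size 6 gives K = 11/6 ≈ 1.8333; a fully generic set of size 6 gives K ≈ 3.5000.

|A| = 6, |A + A| = 14, K = 14/6 = 7/3.


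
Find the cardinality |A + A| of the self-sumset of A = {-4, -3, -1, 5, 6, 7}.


A + A = {a + a' : a, a' ∈ A}; |A| = 6.
General bounds: 2|A| - 1 ≤ |A + A| ≤ |A|(|A|+1)/2, i.e. 11 ≤ |A + A| ≤ 21.
Lower bound 2|A|-1 is attained iff A is an arithmetic progression.
Enumerate sums a + a' for a ≤ a' (symmetric, so this suffices):
a = -4: -4+-4=-8, -4+-3=-7, -4+-1=-5, -4+5=1, -4+6=2, -4+7=3
a = -3: -3+-3=-6, -3+-1=-4, -3+5=2, -3+6=3, -3+7=4
a = -1: -1+-1=-2, -1+5=4, -1+6=5, -1+7=6
a = 5: 5+5=10, 5+6=11, 5+7=12
a = 6: 6+6=12, 6+7=13
a = 7: 7+7=14
Distinct sums: {-8, -7, -6, -5, -4, -2, 1, 2, 3, 4, 5, 6, 10, 11, 12, 13, 14}
|A + A| = 17

|A + A| = 17


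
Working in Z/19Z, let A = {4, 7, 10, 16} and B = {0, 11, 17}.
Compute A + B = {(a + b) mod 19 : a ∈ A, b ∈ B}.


Work in Z/19Z: reduce every sum a + b modulo 19.
Enumerate all 12 pairs:
a = 4: 4+0=4, 4+11=15, 4+17=2
a = 7: 7+0=7, 7+11=18, 7+17=5
a = 10: 10+0=10, 10+11=2, 10+17=8
a = 16: 16+0=16, 16+11=8, 16+17=14
Distinct residues collected: {2, 4, 5, 7, 8, 10, 14, 15, 16, 18}
|A + B| = 10 (out of 19 total residues).

A + B = {2, 4, 5, 7, 8, 10, 14, 15, 16, 18}


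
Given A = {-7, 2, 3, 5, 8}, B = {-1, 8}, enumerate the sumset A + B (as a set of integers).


A + B = {a + b : a ∈ A, b ∈ B}.
Enumerate all |A|·|B| = 5·2 = 10 pairs (a, b) and collect distinct sums.
a = -7: -7+-1=-8, -7+8=1
a = 2: 2+-1=1, 2+8=10
a = 3: 3+-1=2, 3+8=11
a = 5: 5+-1=4, 5+8=13
a = 8: 8+-1=7, 8+8=16
Collecting distinct sums: A + B = {-8, 1, 2, 4, 7, 10, 11, 13, 16}
|A + B| = 9

A + B = {-8, 1, 2, 4, 7, 10, 11, 13, 16}


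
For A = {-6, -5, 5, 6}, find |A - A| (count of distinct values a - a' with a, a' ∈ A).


A - A = {a - a' : a, a' ∈ A}; |A| = 4.
Bounds: 2|A|-1 ≤ |A - A| ≤ |A|² - |A| + 1, i.e. 7 ≤ |A - A| ≤ 13.
Note: 0 ∈ A - A always (from a - a). The set is symmetric: if d ∈ A - A then -d ∈ A - A.
Enumerate nonzero differences d = a - a' with a > a' (then include -d):
Positive differences: {1, 10, 11, 12}
Full difference set: {0} ∪ (positive diffs) ∪ (negative diffs).
|A - A| = 1 + 2·4 = 9 (matches direct enumeration: 9).

|A - A| = 9


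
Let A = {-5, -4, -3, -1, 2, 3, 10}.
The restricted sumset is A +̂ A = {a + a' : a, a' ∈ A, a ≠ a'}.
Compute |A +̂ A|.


Restricted sumset: A +̂ A = {a + a' : a ∈ A, a' ∈ A, a ≠ a'}.
Equivalently, take A + A and drop any sum 2a that is achievable ONLY as a + a for a ∈ A (i.e. sums representable only with equal summands).
Enumerate pairs (a, a') with a < a' (symmetric, so each unordered pair gives one sum; this covers all a ≠ a'):
  -5 + -4 = -9
  -5 + -3 = -8
  -5 + -1 = -6
  -5 + 2 = -3
  -5 + 3 = -2
  -5 + 10 = 5
  -4 + -3 = -7
  -4 + -1 = -5
  -4 + 2 = -2
  -4 + 3 = -1
  -4 + 10 = 6
  -3 + -1 = -4
  -3 + 2 = -1
  -3 + 3 = 0
  -3 + 10 = 7
  -1 + 2 = 1
  -1 + 3 = 2
  -1 + 10 = 9
  2 + 3 = 5
  2 + 10 = 12
  3 + 10 = 13
Collected distinct sums: {-9, -8, -7, -6, -5, -4, -3, -2, -1, 0, 1, 2, 5, 6, 7, 9, 12, 13}
|A +̂ A| = 18
(Reference bound: |A +̂ A| ≥ 2|A| - 3 for |A| ≥ 2, with |A| = 7 giving ≥ 11.)

|A +̂ A| = 18


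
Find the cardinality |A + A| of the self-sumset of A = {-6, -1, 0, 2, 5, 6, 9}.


A + A = {a + a' : a, a' ∈ A}; |A| = 7.
General bounds: 2|A| - 1 ≤ |A + A| ≤ |A|(|A|+1)/2, i.e. 13 ≤ |A + A| ≤ 28.
Lower bound 2|A|-1 is attained iff A is an arithmetic progression.
Enumerate sums a + a' for a ≤ a' (symmetric, so this suffices):
a = -6: -6+-6=-12, -6+-1=-7, -6+0=-6, -6+2=-4, -6+5=-1, -6+6=0, -6+9=3
a = -1: -1+-1=-2, -1+0=-1, -1+2=1, -1+5=4, -1+6=5, -1+9=8
a = 0: 0+0=0, 0+2=2, 0+5=5, 0+6=6, 0+9=9
a = 2: 2+2=4, 2+5=7, 2+6=8, 2+9=11
a = 5: 5+5=10, 5+6=11, 5+9=14
a = 6: 6+6=12, 6+9=15
a = 9: 9+9=18
Distinct sums: {-12, -7, -6, -4, -2, -1, 0, 1, 2, 3, 4, 5, 6, 7, 8, 9, 10, 11, 12, 14, 15, 18}
|A + A| = 22

|A + A| = 22


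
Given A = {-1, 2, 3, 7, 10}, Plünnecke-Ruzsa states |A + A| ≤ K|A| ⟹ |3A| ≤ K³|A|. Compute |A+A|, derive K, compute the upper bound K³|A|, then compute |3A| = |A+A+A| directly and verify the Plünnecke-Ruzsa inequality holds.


|A| = 5.
Step 1: Compute A + A by enumerating all 25 pairs.
A + A = {-2, 1, 2, 4, 5, 6, 9, 10, 12, 13, 14, 17, 20}, so |A + A| = 13.
Step 2: Doubling constant K = |A + A|/|A| = 13/5 = 13/5 ≈ 2.6000.
Step 3: Plünnecke-Ruzsa gives |3A| ≤ K³·|A| = (2.6000)³ · 5 ≈ 87.8800.
Step 4: Compute 3A = A + A + A directly by enumerating all triples (a,b,c) ∈ A³; |3A| = 25.
Step 5: Check 25 ≤ 87.8800? Yes ✓.

K = 13/5, Plünnecke-Ruzsa bound K³|A| ≈ 87.8800, |3A| = 25, inequality holds.


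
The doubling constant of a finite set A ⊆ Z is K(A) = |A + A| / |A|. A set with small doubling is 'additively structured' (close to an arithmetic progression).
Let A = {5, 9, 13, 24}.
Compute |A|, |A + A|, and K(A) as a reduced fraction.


|A| = 4.
Compute A + A by enumerating all 16 pairs.
A + A = {10, 14, 18, 22, 26, 29, 33, 37, 48}, so |A + A| = 9.
K = |A + A| / |A| = 9/4 (already in lowest terms) ≈ 2.2500.
Reference: AP of size 4 gives K = 7/4 ≈ 1.7500; a fully generic set of size 4 gives K ≈ 2.5000.

|A| = 4, |A + A| = 9, K = 9/4.


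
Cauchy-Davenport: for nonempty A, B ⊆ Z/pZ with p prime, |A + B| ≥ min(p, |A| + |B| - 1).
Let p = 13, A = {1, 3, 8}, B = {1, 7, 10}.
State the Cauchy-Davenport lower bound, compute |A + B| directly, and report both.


Cauchy-Davenport: |A + B| ≥ min(p, |A| + |B| - 1) for A, B nonempty in Z/pZ.
|A| = 3, |B| = 3, p = 13.
CD lower bound = min(13, 3 + 3 - 1) = min(13, 5) = 5.
Compute A + B mod 13 directly:
a = 1: 1+1=2, 1+7=8, 1+10=11
a = 3: 3+1=4, 3+7=10, 3+10=0
a = 8: 8+1=9, 8+7=2, 8+10=5
A + B = {0, 2, 4, 5, 8, 9, 10, 11}, so |A + B| = 8.
Verify: 8 ≥ 5? Yes ✓.

CD lower bound = 5, actual |A + B| = 8.


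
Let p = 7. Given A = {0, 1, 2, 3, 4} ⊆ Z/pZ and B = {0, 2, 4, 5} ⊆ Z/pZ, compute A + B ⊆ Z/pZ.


Work in Z/7Z: reduce every sum a + b modulo 7.
Enumerate all 20 pairs:
a = 0: 0+0=0, 0+2=2, 0+4=4, 0+5=5
a = 1: 1+0=1, 1+2=3, 1+4=5, 1+5=6
a = 2: 2+0=2, 2+2=4, 2+4=6, 2+5=0
a = 3: 3+0=3, 3+2=5, 3+4=0, 3+5=1
a = 4: 4+0=4, 4+2=6, 4+4=1, 4+5=2
Distinct residues collected: {0, 1, 2, 3, 4, 5, 6}
|A + B| = 7 (out of 7 total residues).

A + B = {0, 1, 2, 3, 4, 5, 6}


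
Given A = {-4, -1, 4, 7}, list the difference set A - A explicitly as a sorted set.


A - A = {a - a' : a, a' ∈ A}.
Compute a - a' for each ordered pair (a, a'):
a = -4: -4--4=0, -4--1=-3, -4-4=-8, -4-7=-11
a = -1: -1--4=3, -1--1=0, -1-4=-5, -1-7=-8
a = 4: 4--4=8, 4--1=5, 4-4=0, 4-7=-3
a = 7: 7--4=11, 7--1=8, 7-4=3, 7-7=0
Collecting distinct values (and noting 0 appears from a-a):
A - A = {-11, -8, -5, -3, 0, 3, 5, 8, 11}
|A - A| = 9

A - A = {-11, -8, -5, -3, 0, 3, 5, 8, 11}


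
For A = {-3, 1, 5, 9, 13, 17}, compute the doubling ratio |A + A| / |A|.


|A| = 6.
Compute A + A by enumerating all 36 pairs.
A + A = {-6, -2, 2, 6, 10, 14, 18, 22, 26, 30, 34}, so |A + A| = 11.
K = |A + A| / |A| = 11/6 (already in lowest terms) ≈ 1.8333.
Reference: AP of size 6 gives K = 11/6 ≈ 1.8333; a fully generic set of size 6 gives K ≈ 3.5000.

|A| = 6, |A + A| = 11, K = 11/6.


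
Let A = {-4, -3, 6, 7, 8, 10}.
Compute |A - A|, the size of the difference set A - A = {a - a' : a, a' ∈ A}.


A - A = {a - a' : a, a' ∈ A}; |A| = 6.
Bounds: 2|A|-1 ≤ |A - A| ≤ |A|² - |A| + 1, i.e. 11 ≤ |A - A| ≤ 31.
Note: 0 ∈ A - A always (from a - a). The set is symmetric: if d ∈ A - A then -d ∈ A - A.
Enumerate nonzero differences d = a - a' with a > a' (then include -d):
Positive differences: {1, 2, 3, 4, 9, 10, 11, 12, 13, 14}
Full difference set: {0} ∪ (positive diffs) ∪ (negative diffs).
|A - A| = 1 + 2·10 = 21 (matches direct enumeration: 21).

|A - A| = 21


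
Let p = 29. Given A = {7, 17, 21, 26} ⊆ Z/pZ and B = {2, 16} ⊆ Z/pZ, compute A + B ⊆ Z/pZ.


Work in Z/29Z: reduce every sum a + b modulo 29.
Enumerate all 8 pairs:
a = 7: 7+2=9, 7+16=23
a = 17: 17+2=19, 17+16=4
a = 21: 21+2=23, 21+16=8
a = 26: 26+2=28, 26+16=13
Distinct residues collected: {4, 8, 9, 13, 19, 23, 28}
|A + B| = 7 (out of 29 total residues).

A + B = {4, 8, 9, 13, 19, 23, 28}


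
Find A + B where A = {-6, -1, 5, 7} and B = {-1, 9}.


A + B = {a + b : a ∈ A, b ∈ B}.
Enumerate all |A|·|B| = 4·2 = 8 pairs (a, b) and collect distinct sums.
a = -6: -6+-1=-7, -6+9=3
a = -1: -1+-1=-2, -1+9=8
a = 5: 5+-1=4, 5+9=14
a = 7: 7+-1=6, 7+9=16
Collecting distinct sums: A + B = {-7, -2, 3, 4, 6, 8, 14, 16}
|A + B| = 8

A + B = {-7, -2, 3, 4, 6, 8, 14, 16}


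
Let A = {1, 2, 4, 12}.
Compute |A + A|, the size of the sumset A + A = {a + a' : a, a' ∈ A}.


A + A = {a + a' : a, a' ∈ A}; |A| = 4.
General bounds: 2|A| - 1 ≤ |A + A| ≤ |A|(|A|+1)/2, i.e. 7 ≤ |A + A| ≤ 10.
Lower bound 2|A|-1 is attained iff A is an arithmetic progression.
Enumerate sums a + a' for a ≤ a' (symmetric, so this suffices):
a = 1: 1+1=2, 1+2=3, 1+4=5, 1+12=13
a = 2: 2+2=4, 2+4=6, 2+12=14
a = 4: 4+4=8, 4+12=16
a = 12: 12+12=24
Distinct sums: {2, 3, 4, 5, 6, 8, 13, 14, 16, 24}
|A + A| = 10

|A + A| = 10


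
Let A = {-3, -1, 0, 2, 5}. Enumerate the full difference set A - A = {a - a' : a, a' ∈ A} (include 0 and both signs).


A - A = {a - a' : a, a' ∈ A}.
Compute a - a' for each ordered pair (a, a'):
a = -3: -3--3=0, -3--1=-2, -3-0=-3, -3-2=-5, -3-5=-8
a = -1: -1--3=2, -1--1=0, -1-0=-1, -1-2=-3, -1-5=-6
a = 0: 0--3=3, 0--1=1, 0-0=0, 0-2=-2, 0-5=-5
a = 2: 2--3=5, 2--1=3, 2-0=2, 2-2=0, 2-5=-3
a = 5: 5--3=8, 5--1=6, 5-0=5, 5-2=3, 5-5=0
Collecting distinct values (and noting 0 appears from a-a):
A - A = {-8, -6, -5, -3, -2, -1, 0, 1, 2, 3, 5, 6, 8}
|A - A| = 13

A - A = {-8, -6, -5, -3, -2, -1, 0, 1, 2, 3, 5, 6, 8}


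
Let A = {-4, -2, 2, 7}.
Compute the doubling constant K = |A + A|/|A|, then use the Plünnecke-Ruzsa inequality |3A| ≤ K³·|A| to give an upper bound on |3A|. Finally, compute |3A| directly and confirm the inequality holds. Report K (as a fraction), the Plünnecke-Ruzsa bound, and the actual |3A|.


|A| = 4.
Step 1: Compute A + A by enumerating all 16 pairs.
A + A = {-8, -6, -4, -2, 0, 3, 4, 5, 9, 14}, so |A + A| = 10.
Step 2: Doubling constant K = |A + A|/|A| = 10/4 = 10/4 ≈ 2.5000.
Step 3: Plünnecke-Ruzsa gives |3A| ≤ K³·|A| = (2.5000)³ · 4 ≈ 62.5000.
Step 4: Compute 3A = A + A + A directly by enumerating all triples (a,b,c) ∈ A³; |3A| = 19.
Step 5: Check 19 ≤ 62.5000? Yes ✓.

K = 10/4, Plünnecke-Ruzsa bound K³|A| ≈ 62.5000, |3A| = 19, inequality holds.


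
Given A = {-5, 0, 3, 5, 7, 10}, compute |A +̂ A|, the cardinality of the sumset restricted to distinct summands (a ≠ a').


Restricted sumset: A +̂ A = {a + a' : a ∈ A, a' ∈ A, a ≠ a'}.
Equivalently, take A + A and drop any sum 2a that is achievable ONLY as a + a for a ∈ A (i.e. sums representable only with equal summands).
Enumerate pairs (a, a') with a < a' (symmetric, so each unordered pair gives one sum; this covers all a ≠ a'):
  -5 + 0 = -5
  -5 + 3 = -2
  -5 + 5 = 0
  -5 + 7 = 2
  -5 + 10 = 5
  0 + 3 = 3
  0 + 5 = 5
  0 + 7 = 7
  0 + 10 = 10
  3 + 5 = 8
  3 + 7 = 10
  3 + 10 = 13
  5 + 7 = 12
  5 + 10 = 15
  7 + 10 = 17
Collected distinct sums: {-5, -2, 0, 2, 3, 5, 7, 8, 10, 12, 13, 15, 17}
|A +̂ A| = 13
(Reference bound: |A +̂ A| ≥ 2|A| - 3 for |A| ≥ 2, with |A| = 6 giving ≥ 9.)

|A +̂ A| = 13


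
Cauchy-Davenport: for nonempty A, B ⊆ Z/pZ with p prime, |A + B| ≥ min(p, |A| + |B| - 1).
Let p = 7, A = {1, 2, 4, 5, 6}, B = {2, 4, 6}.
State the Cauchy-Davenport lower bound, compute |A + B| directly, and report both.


Cauchy-Davenport: |A + B| ≥ min(p, |A| + |B| - 1) for A, B nonempty in Z/pZ.
|A| = 5, |B| = 3, p = 7.
CD lower bound = min(7, 5 + 3 - 1) = min(7, 7) = 7.
Compute A + B mod 7 directly:
a = 1: 1+2=3, 1+4=5, 1+6=0
a = 2: 2+2=4, 2+4=6, 2+6=1
a = 4: 4+2=6, 4+4=1, 4+6=3
a = 5: 5+2=0, 5+4=2, 5+6=4
a = 6: 6+2=1, 6+4=3, 6+6=5
A + B = {0, 1, 2, 3, 4, 5, 6}, so |A + B| = 7.
Verify: 7 ≥ 7? Yes ✓.

CD lower bound = 7, actual |A + B| = 7.


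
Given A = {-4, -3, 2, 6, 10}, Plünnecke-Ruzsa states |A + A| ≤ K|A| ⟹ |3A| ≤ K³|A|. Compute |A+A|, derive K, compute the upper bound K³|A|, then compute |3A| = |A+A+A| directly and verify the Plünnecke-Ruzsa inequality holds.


|A| = 5.
Step 1: Compute A + A by enumerating all 25 pairs.
A + A = {-8, -7, -6, -2, -1, 2, 3, 4, 6, 7, 8, 12, 16, 20}, so |A + A| = 14.
Step 2: Doubling constant K = |A + A|/|A| = 14/5 = 14/5 ≈ 2.8000.
Step 3: Plünnecke-Ruzsa gives |3A| ≤ K³·|A| = (2.8000)³ · 5 ≈ 109.7600.
Step 4: Compute 3A = A + A + A directly by enumerating all triples (a,b,c) ∈ A³; |3A| = 28.
Step 5: Check 28 ≤ 109.7600? Yes ✓.

K = 14/5, Plünnecke-Ruzsa bound K³|A| ≈ 109.7600, |3A| = 28, inequality holds.


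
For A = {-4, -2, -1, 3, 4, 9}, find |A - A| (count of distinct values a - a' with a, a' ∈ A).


A - A = {a - a' : a, a' ∈ A}; |A| = 6.
Bounds: 2|A|-1 ≤ |A - A| ≤ |A|² - |A| + 1, i.e. 11 ≤ |A - A| ≤ 31.
Note: 0 ∈ A - A always (from a - a). The set is symmetric: if d ∈ A - A then -d ∈ A - A.
Enumerate nonzero differences d = a - a' with a > a' (then include -d):
Positive differences: {1, 2, 3, 4, 5, 6, 7, 8, 10, 11, 13}
Full difference set: {0} ∪ (positive diffs) ∪ (negative diffs).
|A - A| = 1 + 2·11 = 23 (matches direct enumeration: 23).

|A - A| = 23


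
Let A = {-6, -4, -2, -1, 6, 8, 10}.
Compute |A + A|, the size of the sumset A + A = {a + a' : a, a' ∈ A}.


A + A = {a + a' : a, a' ∈ A}; |A| = 7.
General bounds: 2|A| - 1 ≤ |A + A| ≤ |A|(|A|+1)/2, i.e. 13 ≤ |A + A| ≤ 28.
Lower bound 2|A|-1 is attained iff A is an arithmetic progression.
Enumerate sums a + a' for a ≤ a' (symmetric, so this suffices):
a = -6: -6+-6=-12, -6+-4=-10, -6+-2=-8, -6+-1=-7, -6+6=0, -6+8=2, -6+10=4
a = -4: -4+-4=-8, -4+-2=-6, -4+-1=-5, -4+6=2, -4+8=4, -4+10=6
a = -2: -2+-2=-4, -2+-1=-3, -2+6=4, -2+8=6, -2+10=8
a = -1: -1+-1=-2, -1+6=5, -1+8=7, -1+10=9
a = 6: 6+6=12, 6+8=14, 6+10=16
a = 8: 8+8=16, 8+10=18
a = 10: 10+10=20
Distinct sums: {-12, -10, -8, -7, -6, -5, -4, -3, -2, 0, 2, 4, 5, 6, 7, 8, 9, 12, 14, 16, 18, 20}
|A + A| = 22

|A + A| = 22


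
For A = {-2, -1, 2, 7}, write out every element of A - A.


A - A = {a - a' : a, a' ∈ A}.
Compute a - a' for each ordered pair (a, a'):
a = -2: -2--2=0, -2--1=-1, -2-2=-4, -2-7=-9
a = -1: -1--2=1, -1--1=0, -1-2=-3, -1-7=-8
a = 2: 2--2=4, 2--1=3, 2-2=0, 2-7=-5
a = 7: 7--2=9, 7--1=8, 7-2=5, 7-7=0
Collecting distinct values (and noting 0 appears from a-a):
A - A = {-9, -8, -5, -4, -3, -1, 0, 1, 3, 4, 5, 8, 9}
|A - A| = 13

A - A = {-9, -8, -5, -4, -3, -1, 0, 1, 3, 4, 5, 8, 9}


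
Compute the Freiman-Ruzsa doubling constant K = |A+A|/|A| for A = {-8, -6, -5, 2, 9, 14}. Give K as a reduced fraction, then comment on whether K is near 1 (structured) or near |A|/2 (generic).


|A| = 6.
Compute A + A by enumerating all 36 pairs.
A + A = {-16, -14, -13, -12, -11, -10, -6, -4, -3, 1, 3, 4, 6, 8, 9, 11, 16, 18, 23, 28}, so |A + A| = 20.
K = |A + A| / |A| = 20/6 = 10/3 ≈ 3.3333.
Reference: AP of size 6 gives K = 11/6 ≈ 1.8333; a fully generic set of size 6 gives K ≈ 3.5000.

|A| = 6, |A + A| = 20, K = 20/6 = 10/3.


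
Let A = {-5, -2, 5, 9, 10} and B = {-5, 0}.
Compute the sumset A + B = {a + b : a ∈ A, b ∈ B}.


A + B = {a + b : a ∈ A, b ∈ B}.
Enumerate all |A|·|B| = 5·2 = 10 pairs (a, b) and collect distinct sums.
a = -5: -5+-5=-10, -5+0=-5
a = -2: -2+-5=-7, -2+0=-2
a = 5: 5+-5=0, 5+0=5
a = 9: 9+-5=4, 9+0=9
a = 10: 10+-5=5, 10+0=10
Collecting distinct sums: A + B = {-10, -7, -5, -2, 0, 4, 5, 9, 10}
|A + B| = 9

A + B = {-10, -7, -5, -2, 0, 4, 5, 9, 10}


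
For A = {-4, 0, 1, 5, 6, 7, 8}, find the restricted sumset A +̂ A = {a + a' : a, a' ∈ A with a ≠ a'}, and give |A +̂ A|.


Restricted sumset: A +̂ A = {a + a' : a ∈ A, a' ∈ A, a ≠ a'}.
Equivalently, take A + A and drop any sum 2a that is achievable ONLY as a + a for a ∈ A (i.e. sums representable only with equal summands).
Enumerate pairs (a, a') with a < a' (symmetric, so each unordered pair gives one sum; this covers all a ≠ a'):
  -4 + 0 = -4
  -4 + 1 = -3
  -4 + 5 = 1
  -4 + 6 = 2
  -4 + 7 = 3
  -4 + 8 = 4
  0 + 1 = 1
  0 + 5 = 5
  0 + 6 = 6
  0 + 7 = 7
  0 + 8 = 8
  1 + 5 = 6
  1 + 6 = 7
  1 + 7 = 8
  1 + 8 = 9
  5 + 6 = 11
  5 + 7 = 12
  5 + 8 = 13
  6 + 7 = 13
  6 + 8 = 14
  7 + 8 = 15
Collected distinct sums: {-4, -3, 1, 2, 3, 4, 5, 6, 7, 8, 9, 11, 12, 13, 14, 15}
|A +̂ A| = 16
(Reference bound: |A +̂ A| ≥ 2|A| - 3 for |A| ≥ 2, with |A| = 7 giving ≥ 11.)

|A +̂ A| = 16
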